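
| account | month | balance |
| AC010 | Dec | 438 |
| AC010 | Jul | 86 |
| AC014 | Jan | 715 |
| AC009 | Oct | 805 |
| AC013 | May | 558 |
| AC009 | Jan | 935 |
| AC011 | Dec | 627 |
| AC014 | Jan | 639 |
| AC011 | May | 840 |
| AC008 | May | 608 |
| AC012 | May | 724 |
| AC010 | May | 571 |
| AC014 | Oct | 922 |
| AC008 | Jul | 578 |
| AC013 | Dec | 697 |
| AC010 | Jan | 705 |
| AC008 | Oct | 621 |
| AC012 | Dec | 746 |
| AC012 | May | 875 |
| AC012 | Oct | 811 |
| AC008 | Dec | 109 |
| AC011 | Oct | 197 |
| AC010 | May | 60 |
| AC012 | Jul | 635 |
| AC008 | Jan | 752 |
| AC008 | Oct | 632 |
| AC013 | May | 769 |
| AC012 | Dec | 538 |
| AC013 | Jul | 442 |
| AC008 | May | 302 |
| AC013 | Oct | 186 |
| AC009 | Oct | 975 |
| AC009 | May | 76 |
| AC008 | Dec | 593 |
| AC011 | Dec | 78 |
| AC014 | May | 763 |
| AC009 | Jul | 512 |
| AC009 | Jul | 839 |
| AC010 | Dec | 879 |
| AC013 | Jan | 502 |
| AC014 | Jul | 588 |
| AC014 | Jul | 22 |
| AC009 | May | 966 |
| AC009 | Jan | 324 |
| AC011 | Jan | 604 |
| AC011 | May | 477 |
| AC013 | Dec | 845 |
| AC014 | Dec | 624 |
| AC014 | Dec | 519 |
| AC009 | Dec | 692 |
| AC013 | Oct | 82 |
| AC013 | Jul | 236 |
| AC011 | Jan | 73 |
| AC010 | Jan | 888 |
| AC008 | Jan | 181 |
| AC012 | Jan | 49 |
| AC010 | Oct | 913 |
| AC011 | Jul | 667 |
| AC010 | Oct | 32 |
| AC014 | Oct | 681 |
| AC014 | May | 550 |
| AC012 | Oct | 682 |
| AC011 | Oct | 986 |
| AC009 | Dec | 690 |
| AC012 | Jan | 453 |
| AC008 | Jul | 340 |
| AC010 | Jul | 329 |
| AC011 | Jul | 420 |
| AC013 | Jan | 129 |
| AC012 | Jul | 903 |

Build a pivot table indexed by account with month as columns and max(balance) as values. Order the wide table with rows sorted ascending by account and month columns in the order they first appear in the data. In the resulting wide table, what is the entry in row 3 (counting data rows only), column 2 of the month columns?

With rows sorted ascending by account, row 3 is account=AC010. month columns in first-appearance order: Dec, Jul, Jan, Oct, May; column 2 is Jul.
Long rows with account=AC010, month=Jul: max(86, 329) = 329.

329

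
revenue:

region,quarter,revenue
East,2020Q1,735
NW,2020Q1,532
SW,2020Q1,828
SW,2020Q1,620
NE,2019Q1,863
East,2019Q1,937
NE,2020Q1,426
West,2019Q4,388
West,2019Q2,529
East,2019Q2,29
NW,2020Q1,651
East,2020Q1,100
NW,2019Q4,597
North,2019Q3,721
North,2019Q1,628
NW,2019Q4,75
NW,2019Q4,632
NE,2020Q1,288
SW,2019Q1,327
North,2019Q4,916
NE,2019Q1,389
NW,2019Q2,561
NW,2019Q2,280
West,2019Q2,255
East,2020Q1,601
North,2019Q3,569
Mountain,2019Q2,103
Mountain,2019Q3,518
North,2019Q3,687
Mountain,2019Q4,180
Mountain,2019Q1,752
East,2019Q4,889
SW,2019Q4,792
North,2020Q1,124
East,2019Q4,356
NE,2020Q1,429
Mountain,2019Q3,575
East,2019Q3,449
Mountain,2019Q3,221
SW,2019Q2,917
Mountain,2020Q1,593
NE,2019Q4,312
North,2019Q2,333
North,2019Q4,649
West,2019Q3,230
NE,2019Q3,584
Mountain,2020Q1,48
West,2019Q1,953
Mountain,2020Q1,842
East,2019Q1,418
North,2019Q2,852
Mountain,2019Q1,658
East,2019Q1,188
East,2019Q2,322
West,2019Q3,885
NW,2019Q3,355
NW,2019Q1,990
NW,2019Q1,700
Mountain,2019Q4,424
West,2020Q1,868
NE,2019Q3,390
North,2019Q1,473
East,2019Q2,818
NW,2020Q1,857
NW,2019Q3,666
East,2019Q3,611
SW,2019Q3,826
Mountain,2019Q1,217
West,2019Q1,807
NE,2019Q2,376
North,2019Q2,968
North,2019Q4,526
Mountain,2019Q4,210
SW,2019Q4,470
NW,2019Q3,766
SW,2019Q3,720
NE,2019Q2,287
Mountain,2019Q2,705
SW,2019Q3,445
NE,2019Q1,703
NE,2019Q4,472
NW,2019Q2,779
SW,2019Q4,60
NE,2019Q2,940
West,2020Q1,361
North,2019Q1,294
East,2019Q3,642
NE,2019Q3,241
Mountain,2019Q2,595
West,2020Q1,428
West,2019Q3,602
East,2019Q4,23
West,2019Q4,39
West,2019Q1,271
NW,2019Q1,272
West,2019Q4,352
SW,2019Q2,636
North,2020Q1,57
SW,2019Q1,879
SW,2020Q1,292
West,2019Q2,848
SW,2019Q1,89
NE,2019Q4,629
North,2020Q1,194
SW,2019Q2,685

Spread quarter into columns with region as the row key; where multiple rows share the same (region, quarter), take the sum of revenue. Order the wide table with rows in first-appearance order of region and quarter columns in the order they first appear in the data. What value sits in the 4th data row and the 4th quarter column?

1603

With rows in first-appearance order of region, row 4 is region=NE. quarter columns in first-appearance order: 2020Q1, 2019Q1, 2019Q4, 2019Q2, 2019Q3; column 4 is 2019Q2.
Long rows with region=NE, quarter=2019Q2: 376 + 287 + 940 = 1603.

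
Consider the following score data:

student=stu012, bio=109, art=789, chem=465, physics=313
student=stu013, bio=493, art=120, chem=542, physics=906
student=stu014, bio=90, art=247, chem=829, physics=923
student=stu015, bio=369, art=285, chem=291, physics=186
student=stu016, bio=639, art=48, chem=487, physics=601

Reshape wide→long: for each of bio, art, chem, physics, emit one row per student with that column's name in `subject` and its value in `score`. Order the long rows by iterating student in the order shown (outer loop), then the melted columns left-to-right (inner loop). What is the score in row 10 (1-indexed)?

247

20 rows total (5 × 4). Row 10: index ⌊(10-1)/4⌋ = 2 into student → stu014; (10-1) mod 4 = 1 into the melted columns → art.
So row 10 is (stu014, art, 247); score = 247.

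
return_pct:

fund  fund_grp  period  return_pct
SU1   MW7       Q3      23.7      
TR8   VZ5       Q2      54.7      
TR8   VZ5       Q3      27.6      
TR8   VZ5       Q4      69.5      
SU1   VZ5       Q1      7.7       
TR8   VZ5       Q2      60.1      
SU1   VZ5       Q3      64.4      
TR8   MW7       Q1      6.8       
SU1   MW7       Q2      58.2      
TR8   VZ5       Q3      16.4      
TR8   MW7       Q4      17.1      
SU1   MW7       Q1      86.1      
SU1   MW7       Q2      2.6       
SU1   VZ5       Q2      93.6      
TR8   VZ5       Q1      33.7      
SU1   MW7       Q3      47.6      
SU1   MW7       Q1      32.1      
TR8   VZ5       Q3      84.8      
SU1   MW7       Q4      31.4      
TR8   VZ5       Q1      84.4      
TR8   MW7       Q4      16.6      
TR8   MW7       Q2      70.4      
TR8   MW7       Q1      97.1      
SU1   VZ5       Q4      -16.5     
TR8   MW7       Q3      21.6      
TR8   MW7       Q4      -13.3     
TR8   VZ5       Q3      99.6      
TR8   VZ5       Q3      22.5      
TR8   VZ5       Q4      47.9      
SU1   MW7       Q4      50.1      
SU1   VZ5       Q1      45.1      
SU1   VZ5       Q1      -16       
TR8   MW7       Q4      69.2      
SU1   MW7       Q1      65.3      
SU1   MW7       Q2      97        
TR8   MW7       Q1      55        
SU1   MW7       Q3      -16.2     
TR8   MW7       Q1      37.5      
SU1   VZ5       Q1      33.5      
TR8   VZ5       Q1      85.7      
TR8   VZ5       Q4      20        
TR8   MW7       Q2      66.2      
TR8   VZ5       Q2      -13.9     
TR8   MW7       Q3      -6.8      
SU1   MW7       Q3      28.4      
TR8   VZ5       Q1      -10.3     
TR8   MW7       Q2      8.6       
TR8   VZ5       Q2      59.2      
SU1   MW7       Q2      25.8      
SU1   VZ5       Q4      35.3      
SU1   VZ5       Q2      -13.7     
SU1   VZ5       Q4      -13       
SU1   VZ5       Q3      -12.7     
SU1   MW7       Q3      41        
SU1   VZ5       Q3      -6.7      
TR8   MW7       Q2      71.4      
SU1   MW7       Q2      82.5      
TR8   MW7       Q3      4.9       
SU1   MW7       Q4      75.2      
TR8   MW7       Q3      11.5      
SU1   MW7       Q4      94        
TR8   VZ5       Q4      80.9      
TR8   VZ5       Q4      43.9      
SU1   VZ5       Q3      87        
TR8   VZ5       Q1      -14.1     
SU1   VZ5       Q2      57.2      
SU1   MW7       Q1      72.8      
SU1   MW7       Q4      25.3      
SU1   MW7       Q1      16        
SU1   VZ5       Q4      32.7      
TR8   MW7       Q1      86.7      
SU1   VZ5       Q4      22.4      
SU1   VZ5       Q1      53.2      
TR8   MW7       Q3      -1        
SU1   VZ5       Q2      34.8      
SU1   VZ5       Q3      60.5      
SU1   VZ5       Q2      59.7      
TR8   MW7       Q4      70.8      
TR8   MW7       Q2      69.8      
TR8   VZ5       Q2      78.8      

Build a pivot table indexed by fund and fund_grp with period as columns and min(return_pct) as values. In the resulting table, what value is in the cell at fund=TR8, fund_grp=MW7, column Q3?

-6.8

Rows with fund=TR8, fund_grp=MW7 and period=Q3: return_pct values are 21.6, -6.8, 4.9, 11.5, -1.
min(21.6, -6.8, 4.9, 11.5, -1) = -6.8.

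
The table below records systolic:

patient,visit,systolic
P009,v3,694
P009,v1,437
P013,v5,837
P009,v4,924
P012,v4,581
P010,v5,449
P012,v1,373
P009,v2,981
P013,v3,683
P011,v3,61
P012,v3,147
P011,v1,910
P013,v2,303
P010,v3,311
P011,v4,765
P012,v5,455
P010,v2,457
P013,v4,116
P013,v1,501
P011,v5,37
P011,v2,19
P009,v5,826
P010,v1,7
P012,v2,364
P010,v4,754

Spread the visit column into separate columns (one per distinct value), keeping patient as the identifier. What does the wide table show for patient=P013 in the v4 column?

116

Wide layout: rows indexed by patient, columns are the 5 distinct visit values (v3, v1, v5, v4, v2).
Cell (patient=P013, visit=v4) draws from the long row where patient=P013 and visit=v4, which has systolic=116.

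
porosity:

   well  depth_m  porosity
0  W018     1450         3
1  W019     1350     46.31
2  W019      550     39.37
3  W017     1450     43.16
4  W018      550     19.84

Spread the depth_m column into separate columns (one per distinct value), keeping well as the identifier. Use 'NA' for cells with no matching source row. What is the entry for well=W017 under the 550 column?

No long-format row has well=W017 and depth_m=550, so the cell is NA.

NA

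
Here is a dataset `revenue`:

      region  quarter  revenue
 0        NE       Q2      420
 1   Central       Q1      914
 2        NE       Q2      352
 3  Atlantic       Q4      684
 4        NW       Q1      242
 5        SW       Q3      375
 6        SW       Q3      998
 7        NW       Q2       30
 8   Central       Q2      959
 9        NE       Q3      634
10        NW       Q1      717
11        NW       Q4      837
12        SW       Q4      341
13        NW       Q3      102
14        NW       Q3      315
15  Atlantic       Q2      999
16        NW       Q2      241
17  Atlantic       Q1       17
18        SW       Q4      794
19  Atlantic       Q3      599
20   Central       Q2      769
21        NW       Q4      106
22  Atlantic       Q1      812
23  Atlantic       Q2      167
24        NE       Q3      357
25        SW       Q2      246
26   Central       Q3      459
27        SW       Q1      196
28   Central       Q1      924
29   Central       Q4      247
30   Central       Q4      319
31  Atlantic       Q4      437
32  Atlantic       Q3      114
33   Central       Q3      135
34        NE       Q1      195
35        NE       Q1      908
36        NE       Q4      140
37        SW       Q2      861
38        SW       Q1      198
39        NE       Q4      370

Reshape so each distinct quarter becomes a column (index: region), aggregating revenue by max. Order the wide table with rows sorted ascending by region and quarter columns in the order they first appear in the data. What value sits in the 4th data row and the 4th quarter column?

315

With rows sorted ascending by region, row 4 is region=NW. quarter columns in first-appearance order: Q2, Q1, Q4, Q3; column 4 is Q3.
Long rows with region=NW, quarter=Q3: max(102, 315) = 315.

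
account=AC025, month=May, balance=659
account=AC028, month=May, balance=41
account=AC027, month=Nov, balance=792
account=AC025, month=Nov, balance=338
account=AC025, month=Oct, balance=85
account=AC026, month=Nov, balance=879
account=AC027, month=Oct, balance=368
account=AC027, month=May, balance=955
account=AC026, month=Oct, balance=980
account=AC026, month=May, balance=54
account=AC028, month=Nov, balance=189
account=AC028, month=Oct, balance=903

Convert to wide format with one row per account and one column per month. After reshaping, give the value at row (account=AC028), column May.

Wide layout: rows indexed by account, columns are the 3 distinct month values (May, Nov, Oct).
Cell (account=AC028, month=May) draws from the long row where account=AC028 and month=May, which has balance=41.

41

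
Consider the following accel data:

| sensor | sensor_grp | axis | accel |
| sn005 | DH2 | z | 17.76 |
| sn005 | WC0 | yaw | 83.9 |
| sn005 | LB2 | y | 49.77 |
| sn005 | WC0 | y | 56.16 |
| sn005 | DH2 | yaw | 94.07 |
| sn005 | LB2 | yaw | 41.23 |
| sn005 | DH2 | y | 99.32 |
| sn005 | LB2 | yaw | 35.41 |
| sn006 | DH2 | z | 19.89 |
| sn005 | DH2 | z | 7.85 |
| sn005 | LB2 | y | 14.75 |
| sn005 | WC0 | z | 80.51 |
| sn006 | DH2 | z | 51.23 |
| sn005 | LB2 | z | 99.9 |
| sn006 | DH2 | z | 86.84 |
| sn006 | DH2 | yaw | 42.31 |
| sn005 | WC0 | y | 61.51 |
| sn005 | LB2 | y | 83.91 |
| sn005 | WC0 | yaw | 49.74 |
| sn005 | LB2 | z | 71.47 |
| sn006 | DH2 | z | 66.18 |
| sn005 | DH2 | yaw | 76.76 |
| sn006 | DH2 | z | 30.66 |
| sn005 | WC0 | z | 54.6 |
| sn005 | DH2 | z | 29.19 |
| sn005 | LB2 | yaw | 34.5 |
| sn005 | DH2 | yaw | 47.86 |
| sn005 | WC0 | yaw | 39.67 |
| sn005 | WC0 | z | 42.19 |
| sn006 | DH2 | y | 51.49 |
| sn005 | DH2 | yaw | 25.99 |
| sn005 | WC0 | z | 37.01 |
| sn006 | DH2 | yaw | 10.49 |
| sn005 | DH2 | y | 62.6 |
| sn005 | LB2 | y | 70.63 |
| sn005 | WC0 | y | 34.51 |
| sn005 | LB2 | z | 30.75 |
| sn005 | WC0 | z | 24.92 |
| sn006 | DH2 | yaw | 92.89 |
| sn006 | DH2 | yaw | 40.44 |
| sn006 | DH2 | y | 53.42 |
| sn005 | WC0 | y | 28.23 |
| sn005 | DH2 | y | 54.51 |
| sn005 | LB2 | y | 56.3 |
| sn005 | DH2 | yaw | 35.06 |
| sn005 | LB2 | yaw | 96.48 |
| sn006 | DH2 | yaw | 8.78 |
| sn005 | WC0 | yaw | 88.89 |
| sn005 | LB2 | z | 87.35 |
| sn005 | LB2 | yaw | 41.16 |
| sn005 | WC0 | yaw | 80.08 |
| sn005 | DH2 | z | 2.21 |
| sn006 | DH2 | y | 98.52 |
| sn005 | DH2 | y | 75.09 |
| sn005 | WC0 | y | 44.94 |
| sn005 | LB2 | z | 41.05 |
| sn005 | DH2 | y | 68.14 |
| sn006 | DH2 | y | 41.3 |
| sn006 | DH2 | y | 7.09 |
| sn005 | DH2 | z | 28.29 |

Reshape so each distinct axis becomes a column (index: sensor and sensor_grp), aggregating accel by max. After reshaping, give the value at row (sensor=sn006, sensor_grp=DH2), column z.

Rows with sensor=sn006, sensor_grp=DH2 and axis=z: accel values are 19.89, 51.23, 86.84, 66.18, 30.66.
max(19.89, 51.23, 86.84, 66.18, 30.66) = 86.84.

86.84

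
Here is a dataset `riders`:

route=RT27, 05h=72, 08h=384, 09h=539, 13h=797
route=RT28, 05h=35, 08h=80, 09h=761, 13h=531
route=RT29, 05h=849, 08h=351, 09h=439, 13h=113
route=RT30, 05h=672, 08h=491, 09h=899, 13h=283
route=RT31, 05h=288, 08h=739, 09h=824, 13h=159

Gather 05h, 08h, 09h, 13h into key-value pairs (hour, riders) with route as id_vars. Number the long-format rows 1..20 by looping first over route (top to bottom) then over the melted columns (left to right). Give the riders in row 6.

20 rows total (5 × 4). Row 6: index ⌊(6-1)/4⌋ = 1 into route → RT28; (6-1) mod 4 = 1 into the melted columns → 08h.
So row 6 is (RT28, 08h, 80); riders = 80.

80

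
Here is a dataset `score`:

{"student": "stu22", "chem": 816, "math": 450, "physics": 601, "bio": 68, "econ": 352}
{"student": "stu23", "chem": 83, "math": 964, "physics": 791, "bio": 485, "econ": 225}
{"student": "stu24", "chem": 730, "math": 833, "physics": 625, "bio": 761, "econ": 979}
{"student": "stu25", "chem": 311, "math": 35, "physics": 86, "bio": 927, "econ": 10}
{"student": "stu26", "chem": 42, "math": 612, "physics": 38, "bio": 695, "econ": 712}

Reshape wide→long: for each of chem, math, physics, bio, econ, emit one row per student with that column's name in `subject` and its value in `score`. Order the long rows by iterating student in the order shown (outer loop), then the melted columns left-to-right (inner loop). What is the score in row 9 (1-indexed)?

485

25 rows total (5 × 5). Row 9: index ⌊(9-1)/5⌋ = 1 into student → stu23; (9-1) mod 5 = 3 into the melted columns → bio.
So row 9 is (stu23, bio, 485); score = 485.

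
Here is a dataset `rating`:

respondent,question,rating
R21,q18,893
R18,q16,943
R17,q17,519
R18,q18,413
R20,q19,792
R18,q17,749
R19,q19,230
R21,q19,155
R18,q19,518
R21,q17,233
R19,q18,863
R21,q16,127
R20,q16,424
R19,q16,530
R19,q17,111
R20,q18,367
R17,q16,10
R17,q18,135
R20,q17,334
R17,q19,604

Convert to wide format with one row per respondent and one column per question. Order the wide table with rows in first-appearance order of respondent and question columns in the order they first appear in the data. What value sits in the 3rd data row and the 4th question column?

With rows in first-appearance order of respondent, row 3 is respondent=R17. question columns in first-appearance order: q18, q16, q17, q19; column 4 is q19.
Long rows with respondent=R17, question=q19: rating = 604.

604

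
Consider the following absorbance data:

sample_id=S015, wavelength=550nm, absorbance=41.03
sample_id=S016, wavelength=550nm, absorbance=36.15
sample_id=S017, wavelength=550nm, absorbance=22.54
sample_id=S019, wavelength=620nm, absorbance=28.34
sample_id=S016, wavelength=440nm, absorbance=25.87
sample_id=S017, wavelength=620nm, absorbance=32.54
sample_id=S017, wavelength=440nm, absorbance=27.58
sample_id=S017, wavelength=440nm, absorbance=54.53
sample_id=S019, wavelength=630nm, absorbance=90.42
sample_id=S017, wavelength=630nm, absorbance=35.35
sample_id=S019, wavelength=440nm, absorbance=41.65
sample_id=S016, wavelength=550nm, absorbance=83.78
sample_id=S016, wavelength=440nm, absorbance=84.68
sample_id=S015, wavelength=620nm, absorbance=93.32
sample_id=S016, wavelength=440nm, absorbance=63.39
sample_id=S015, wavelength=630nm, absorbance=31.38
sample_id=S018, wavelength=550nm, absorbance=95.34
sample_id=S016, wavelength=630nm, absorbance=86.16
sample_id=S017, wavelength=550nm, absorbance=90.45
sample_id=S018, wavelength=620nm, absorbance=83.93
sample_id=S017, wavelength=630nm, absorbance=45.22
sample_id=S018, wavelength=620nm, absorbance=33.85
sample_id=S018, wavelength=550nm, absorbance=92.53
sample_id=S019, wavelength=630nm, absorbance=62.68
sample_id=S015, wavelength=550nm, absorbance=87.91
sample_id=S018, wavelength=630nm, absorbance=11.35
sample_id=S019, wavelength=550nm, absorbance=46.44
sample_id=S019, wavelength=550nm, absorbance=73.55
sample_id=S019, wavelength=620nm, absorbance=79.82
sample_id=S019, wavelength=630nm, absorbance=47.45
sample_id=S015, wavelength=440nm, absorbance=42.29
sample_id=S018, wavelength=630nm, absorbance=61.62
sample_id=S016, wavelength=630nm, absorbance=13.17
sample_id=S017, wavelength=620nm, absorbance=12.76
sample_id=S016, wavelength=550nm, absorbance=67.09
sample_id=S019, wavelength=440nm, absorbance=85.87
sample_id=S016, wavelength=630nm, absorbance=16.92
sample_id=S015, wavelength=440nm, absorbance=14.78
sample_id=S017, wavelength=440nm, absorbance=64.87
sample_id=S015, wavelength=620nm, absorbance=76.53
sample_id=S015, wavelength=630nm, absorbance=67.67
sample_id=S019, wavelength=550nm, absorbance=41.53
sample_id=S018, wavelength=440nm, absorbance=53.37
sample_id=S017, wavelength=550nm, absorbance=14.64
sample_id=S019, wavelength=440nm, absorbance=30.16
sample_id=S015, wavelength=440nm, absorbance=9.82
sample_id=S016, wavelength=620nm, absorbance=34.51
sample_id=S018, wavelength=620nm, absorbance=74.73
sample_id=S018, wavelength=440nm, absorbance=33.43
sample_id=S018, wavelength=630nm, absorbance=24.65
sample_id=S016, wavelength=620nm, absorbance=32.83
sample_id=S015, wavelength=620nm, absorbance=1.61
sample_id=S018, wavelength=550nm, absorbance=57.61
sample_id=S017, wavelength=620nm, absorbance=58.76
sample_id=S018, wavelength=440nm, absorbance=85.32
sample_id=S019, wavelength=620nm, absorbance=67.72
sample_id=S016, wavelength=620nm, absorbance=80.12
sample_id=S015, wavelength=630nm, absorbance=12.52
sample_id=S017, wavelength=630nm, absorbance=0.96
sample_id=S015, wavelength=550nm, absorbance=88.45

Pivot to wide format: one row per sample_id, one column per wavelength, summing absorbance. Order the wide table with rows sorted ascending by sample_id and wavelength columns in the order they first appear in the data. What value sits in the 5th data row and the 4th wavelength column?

200.55

With rows sorted ascending by sample_id, row 5 is sample_id=S019. wavelength columns in first-appearance order: 550nm, 620nm, 440nm, 630nm; column 4 is 630nm.
Long rows with sample_id=S019, wavelength=630nm: 90.42 + 62.68 + 47.45 = 200.55.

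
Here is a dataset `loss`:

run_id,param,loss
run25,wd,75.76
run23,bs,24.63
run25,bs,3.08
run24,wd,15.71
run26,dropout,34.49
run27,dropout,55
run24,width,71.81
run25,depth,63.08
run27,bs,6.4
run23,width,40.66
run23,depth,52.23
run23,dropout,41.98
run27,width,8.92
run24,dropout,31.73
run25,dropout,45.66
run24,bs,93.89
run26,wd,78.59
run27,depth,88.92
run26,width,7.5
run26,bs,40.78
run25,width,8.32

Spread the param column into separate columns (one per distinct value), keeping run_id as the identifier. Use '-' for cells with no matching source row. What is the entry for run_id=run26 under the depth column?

-

No long-format row has run_id=run26 and param=depth, so the cell is -.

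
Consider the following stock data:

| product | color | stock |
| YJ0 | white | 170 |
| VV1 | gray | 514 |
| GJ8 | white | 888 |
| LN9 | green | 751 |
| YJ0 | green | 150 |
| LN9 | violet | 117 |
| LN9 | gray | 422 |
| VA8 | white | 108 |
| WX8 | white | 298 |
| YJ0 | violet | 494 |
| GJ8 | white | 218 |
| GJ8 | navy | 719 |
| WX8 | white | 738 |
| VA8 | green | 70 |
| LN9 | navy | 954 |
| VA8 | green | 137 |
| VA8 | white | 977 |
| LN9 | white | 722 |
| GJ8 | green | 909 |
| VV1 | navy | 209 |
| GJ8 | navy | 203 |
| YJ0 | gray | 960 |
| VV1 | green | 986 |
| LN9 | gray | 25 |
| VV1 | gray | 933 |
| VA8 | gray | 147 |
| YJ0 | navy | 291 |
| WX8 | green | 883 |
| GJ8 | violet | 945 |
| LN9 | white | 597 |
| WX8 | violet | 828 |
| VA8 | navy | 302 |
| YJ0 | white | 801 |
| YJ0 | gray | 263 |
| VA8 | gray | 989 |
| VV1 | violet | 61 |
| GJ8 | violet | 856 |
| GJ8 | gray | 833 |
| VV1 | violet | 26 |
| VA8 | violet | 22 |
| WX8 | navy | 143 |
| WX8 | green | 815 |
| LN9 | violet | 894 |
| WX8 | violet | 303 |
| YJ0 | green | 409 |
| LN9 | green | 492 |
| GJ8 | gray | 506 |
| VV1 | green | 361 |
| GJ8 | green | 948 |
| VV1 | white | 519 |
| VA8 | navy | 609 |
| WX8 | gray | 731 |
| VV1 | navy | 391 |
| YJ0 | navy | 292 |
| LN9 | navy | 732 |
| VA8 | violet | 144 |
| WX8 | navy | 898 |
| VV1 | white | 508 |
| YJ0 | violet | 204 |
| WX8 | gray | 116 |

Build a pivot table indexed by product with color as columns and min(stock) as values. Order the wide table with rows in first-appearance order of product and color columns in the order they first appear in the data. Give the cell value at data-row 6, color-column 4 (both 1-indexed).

With rows in first-appearance order of product, row 6 is product=WX8. color columns in first-appearance order: white, gray, green, violet, navy; column 4 is violet.
Long rows with product=WX8, color=violet: min(828, 303) = 303.

303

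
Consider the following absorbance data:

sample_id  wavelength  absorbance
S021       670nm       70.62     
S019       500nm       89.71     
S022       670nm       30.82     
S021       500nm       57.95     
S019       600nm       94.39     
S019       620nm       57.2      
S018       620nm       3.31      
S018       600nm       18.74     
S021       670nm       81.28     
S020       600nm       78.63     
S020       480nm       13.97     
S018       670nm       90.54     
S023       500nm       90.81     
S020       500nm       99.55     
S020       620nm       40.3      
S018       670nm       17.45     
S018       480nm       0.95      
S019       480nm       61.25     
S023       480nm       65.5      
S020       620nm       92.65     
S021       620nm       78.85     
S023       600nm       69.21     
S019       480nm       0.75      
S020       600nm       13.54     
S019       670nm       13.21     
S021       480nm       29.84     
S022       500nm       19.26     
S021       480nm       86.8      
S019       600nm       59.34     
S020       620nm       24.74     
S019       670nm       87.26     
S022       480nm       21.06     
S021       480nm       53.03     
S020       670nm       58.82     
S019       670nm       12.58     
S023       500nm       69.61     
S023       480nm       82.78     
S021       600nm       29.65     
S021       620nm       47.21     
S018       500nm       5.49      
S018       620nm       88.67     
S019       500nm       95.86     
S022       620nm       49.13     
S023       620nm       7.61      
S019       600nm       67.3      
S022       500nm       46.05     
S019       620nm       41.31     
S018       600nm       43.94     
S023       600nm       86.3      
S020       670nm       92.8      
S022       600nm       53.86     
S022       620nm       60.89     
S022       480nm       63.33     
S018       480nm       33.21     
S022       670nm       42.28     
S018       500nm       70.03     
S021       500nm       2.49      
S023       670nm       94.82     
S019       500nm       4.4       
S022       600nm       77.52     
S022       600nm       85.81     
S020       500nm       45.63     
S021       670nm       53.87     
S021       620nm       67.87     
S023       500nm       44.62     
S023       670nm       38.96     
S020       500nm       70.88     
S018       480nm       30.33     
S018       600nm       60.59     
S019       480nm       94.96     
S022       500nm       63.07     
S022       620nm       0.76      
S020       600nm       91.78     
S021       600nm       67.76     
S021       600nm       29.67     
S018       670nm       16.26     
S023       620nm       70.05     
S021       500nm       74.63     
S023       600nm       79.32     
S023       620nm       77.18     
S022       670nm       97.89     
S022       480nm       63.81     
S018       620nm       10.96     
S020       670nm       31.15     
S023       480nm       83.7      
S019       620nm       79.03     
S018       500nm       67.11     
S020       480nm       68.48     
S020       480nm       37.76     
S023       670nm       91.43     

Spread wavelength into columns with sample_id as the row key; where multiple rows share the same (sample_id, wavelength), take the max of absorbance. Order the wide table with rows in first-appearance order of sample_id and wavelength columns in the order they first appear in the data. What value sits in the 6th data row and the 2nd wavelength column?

With rows in first-appearance order of sample_id, row 6 is sample_id=S023. wavelength columns in first-appearance order: 670nm, 500nm, 600nm, 620nm, 480nm; column 2 is 500nm.
Long rows with sample_id=S023, wavelength=500nm: max(90.81, 69.61, 44.62) = 90.81.

90.81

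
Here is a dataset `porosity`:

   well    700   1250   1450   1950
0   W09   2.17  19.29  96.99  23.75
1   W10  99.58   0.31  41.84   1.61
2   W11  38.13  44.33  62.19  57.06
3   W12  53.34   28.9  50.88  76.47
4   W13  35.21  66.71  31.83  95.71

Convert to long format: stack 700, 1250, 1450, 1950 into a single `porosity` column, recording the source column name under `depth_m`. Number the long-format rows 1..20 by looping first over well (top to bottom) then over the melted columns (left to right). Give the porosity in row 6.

0.31

20 rows total (5 × 4). Row 6: index ⌊(6-1)/4⌋ = 1 into well → W10; (6-1) mod 4 = 1 into the melted columns → 1250.
So row 6 is (W10, 1250, 0.31); porosity = 0.31.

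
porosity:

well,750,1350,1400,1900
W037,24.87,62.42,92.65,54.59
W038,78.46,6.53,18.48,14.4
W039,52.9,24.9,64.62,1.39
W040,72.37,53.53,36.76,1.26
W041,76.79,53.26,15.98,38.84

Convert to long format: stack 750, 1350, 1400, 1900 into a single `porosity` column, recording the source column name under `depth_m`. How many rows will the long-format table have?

20

5 well values × 4 melted columns = 20 rows.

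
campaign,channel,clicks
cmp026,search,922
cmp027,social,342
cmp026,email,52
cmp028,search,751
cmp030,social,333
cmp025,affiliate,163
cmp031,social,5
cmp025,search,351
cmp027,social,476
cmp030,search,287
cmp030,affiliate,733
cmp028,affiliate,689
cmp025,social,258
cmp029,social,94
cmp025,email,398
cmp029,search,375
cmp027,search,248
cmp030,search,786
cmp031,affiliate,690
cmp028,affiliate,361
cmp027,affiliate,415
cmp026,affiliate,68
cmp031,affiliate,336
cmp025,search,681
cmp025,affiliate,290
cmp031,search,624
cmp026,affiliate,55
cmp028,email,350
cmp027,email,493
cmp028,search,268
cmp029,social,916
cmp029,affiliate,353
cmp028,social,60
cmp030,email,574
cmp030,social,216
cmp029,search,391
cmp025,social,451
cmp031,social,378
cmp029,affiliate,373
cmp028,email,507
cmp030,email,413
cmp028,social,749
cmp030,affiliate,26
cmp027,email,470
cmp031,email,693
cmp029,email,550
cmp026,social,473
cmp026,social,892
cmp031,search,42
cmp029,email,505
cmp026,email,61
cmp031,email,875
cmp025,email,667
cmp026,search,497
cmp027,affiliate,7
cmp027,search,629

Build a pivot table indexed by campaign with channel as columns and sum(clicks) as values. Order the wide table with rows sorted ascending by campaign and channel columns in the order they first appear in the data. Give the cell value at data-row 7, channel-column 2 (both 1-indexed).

With rows sorted ascending by campaign, row 7 is campaign=cmp031. channel columns in first-appearance order: search, social, email, affiliate; column 2 is social.
Long rows with campaign=cmp031, channel=social: 5 + 378 = 383.

383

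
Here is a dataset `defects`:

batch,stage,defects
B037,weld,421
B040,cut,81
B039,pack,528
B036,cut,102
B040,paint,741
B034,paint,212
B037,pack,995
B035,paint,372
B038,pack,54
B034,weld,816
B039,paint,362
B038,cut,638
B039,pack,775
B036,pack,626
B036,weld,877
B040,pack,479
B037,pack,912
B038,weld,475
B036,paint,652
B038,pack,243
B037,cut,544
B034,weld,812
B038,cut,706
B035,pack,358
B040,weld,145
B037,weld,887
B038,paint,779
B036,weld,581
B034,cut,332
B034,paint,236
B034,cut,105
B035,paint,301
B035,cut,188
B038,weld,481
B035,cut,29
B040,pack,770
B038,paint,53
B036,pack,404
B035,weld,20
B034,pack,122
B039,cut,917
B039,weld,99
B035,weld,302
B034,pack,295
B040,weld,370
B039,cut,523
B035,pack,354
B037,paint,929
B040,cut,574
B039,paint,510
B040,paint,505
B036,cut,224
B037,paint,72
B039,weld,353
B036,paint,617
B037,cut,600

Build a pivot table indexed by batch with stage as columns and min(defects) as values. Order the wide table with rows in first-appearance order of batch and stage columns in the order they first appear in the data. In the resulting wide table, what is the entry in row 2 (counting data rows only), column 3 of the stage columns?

479

With rows in first-appearance order of batch, row 2 is batch=B040. stage columns in first-appearance order: weld, cut, pack, paint; column 3 is pack.
Long rows with batch=B040, stage=pack: min(479, 770) = 479.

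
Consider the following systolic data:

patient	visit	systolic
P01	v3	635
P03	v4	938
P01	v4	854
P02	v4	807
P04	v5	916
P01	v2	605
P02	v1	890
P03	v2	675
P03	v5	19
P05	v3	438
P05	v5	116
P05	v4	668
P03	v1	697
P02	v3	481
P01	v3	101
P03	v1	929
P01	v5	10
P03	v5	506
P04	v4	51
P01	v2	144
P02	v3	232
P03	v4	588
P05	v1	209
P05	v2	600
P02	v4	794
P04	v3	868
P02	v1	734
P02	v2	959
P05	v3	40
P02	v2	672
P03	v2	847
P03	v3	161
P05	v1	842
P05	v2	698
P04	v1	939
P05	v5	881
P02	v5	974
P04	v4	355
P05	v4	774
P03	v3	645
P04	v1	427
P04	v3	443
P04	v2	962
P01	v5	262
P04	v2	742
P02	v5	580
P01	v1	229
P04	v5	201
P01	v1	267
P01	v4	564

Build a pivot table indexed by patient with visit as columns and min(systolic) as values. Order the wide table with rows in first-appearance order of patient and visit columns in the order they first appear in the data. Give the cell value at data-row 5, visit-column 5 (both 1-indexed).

With rows in first-appearance order of patient, row 5 is patient=P05. visit columns in first-appearance order: v3, v4, v5, v2, v1; column 5 is v1.
Long rows with patient=P05, visit=v1: min(209, 842) = 209.

209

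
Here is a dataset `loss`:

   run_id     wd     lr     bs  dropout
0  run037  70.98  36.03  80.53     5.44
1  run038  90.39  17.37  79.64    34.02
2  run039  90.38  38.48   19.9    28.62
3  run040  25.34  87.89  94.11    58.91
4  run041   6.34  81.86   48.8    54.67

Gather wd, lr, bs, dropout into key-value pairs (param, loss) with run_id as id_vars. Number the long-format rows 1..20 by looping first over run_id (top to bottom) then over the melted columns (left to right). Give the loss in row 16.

20 rows total (5 × 4). Row 16: index ⌊(16-1)/4⌋ = 3 into run_id → run040; (16-1) mod 4 = 3 into the melted columns → dropout.
So row 16 is (run040, dropout, 58.91); loss = 58.91.

58.91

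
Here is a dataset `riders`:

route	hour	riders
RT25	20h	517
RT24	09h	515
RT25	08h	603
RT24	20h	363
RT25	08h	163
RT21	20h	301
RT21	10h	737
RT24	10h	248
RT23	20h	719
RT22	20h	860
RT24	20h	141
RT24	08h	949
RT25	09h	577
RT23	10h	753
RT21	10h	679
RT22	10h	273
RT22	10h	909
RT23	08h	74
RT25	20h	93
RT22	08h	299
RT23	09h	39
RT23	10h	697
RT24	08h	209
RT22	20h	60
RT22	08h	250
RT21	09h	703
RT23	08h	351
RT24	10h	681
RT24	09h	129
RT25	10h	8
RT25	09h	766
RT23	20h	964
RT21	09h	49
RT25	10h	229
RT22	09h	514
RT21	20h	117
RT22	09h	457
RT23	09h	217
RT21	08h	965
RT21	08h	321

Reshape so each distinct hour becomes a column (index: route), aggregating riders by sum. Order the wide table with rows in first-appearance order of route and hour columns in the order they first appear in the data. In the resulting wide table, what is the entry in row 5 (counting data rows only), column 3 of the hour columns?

With rows in first-appearance order of route, row 5 is route=RT22. hour columns in first-appearance order: 20h, 09h, 08h, 10h; column 3 is 08h.
Long rows with route=RT22, hour=08h: 299 + 250 = 549.

549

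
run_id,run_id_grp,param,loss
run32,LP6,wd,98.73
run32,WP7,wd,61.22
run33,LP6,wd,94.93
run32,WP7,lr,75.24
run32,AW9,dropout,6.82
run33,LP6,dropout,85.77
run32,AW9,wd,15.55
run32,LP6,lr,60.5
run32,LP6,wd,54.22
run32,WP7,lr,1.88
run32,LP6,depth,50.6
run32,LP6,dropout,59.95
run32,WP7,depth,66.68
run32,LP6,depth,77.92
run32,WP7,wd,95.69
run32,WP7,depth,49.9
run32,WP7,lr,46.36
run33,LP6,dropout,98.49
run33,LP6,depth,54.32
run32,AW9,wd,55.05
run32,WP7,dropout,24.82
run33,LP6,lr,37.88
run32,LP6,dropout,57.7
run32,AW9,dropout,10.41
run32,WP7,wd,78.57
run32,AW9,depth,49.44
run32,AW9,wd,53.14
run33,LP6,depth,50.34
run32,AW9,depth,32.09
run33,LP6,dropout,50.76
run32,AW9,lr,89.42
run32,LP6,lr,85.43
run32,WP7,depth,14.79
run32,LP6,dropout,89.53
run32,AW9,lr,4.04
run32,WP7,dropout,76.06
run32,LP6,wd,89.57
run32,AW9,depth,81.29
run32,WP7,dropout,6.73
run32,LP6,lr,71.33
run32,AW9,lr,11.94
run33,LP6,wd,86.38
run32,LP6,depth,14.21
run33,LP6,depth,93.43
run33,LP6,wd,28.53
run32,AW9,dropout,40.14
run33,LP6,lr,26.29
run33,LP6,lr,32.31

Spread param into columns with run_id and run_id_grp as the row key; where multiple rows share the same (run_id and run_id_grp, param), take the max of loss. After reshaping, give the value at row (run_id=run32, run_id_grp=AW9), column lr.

89.42

Rows with run_id=run32, run_id_grp=AW9 and param=lr: loss values are 89.42, 4.04, 11.94.
max(89.42, 4.04, 11.94) = 89.42.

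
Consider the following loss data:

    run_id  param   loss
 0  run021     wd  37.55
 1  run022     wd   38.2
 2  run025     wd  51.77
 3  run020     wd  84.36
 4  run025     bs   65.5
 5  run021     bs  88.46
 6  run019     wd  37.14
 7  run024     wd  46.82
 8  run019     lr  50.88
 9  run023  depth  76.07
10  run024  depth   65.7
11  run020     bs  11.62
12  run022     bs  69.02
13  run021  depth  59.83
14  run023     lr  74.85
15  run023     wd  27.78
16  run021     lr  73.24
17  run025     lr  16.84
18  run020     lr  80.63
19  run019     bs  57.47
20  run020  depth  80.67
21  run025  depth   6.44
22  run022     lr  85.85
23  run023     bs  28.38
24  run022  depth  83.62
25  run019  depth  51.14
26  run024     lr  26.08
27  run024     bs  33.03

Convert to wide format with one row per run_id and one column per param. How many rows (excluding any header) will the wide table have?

7

7 distinct run_id values → 7 rows.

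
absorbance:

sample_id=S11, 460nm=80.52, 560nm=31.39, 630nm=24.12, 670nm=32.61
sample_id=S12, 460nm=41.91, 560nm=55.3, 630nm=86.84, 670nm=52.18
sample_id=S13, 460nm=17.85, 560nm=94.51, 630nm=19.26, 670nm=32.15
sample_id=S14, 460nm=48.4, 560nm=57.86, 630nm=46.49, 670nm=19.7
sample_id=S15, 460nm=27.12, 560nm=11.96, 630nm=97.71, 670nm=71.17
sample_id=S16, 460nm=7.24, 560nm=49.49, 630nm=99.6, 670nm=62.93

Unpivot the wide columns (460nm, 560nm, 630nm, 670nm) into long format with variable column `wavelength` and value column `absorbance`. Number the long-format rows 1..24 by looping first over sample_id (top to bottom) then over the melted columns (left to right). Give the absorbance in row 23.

99.6

24 rows total (6 × 4). Row 23: index ⌊(23-1)/4⌋ = 5 into sample_id → S16; (23-1) mod 4 = 2 into the melted columns → 630nm.
So row 23 is (S16, 630nm, 99.6); absorbance = 99.6.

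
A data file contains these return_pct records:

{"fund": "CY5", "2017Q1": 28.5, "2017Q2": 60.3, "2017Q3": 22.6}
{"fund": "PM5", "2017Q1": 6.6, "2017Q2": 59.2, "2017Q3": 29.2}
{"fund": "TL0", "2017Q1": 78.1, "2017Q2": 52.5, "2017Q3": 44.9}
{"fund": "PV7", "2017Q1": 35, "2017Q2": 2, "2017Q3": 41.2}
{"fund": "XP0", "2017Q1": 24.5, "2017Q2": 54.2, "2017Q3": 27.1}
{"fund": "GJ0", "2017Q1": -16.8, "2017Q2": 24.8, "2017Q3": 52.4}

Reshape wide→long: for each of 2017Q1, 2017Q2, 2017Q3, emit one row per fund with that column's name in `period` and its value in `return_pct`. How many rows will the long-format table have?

18

6 fund values × 3 melted columns = 18 rows.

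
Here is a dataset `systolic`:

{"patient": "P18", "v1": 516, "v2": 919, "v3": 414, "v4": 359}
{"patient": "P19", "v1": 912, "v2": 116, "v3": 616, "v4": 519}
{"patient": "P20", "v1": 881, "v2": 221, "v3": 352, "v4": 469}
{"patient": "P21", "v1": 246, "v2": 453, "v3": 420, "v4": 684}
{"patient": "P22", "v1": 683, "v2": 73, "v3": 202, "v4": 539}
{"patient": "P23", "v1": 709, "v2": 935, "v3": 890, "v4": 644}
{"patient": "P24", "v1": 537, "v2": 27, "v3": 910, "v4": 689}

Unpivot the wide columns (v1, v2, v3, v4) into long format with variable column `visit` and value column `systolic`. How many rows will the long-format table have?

28

7 patient values × 4 melted columns = 28 rows.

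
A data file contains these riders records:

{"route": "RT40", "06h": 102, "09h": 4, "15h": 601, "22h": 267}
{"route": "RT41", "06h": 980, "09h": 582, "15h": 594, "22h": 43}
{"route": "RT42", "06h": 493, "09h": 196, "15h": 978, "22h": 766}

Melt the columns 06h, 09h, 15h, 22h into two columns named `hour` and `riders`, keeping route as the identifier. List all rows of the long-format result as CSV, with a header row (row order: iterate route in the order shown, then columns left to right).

Each (route, column) pair becomes one row: 3 × 4 = 12 rows.
For example, (RT40, 06h) → riders=102.

route,hour,riders
RT40,06h,102
RT40,09h,4
RT40,15h,601
RT40,22h,267
RT41,06h,980
RT41,09h,582
RT41,15h,594
RT41,22h,43
RT42,06h,493
RT42,09h,196
RT42,15h,978
RT42,22h,766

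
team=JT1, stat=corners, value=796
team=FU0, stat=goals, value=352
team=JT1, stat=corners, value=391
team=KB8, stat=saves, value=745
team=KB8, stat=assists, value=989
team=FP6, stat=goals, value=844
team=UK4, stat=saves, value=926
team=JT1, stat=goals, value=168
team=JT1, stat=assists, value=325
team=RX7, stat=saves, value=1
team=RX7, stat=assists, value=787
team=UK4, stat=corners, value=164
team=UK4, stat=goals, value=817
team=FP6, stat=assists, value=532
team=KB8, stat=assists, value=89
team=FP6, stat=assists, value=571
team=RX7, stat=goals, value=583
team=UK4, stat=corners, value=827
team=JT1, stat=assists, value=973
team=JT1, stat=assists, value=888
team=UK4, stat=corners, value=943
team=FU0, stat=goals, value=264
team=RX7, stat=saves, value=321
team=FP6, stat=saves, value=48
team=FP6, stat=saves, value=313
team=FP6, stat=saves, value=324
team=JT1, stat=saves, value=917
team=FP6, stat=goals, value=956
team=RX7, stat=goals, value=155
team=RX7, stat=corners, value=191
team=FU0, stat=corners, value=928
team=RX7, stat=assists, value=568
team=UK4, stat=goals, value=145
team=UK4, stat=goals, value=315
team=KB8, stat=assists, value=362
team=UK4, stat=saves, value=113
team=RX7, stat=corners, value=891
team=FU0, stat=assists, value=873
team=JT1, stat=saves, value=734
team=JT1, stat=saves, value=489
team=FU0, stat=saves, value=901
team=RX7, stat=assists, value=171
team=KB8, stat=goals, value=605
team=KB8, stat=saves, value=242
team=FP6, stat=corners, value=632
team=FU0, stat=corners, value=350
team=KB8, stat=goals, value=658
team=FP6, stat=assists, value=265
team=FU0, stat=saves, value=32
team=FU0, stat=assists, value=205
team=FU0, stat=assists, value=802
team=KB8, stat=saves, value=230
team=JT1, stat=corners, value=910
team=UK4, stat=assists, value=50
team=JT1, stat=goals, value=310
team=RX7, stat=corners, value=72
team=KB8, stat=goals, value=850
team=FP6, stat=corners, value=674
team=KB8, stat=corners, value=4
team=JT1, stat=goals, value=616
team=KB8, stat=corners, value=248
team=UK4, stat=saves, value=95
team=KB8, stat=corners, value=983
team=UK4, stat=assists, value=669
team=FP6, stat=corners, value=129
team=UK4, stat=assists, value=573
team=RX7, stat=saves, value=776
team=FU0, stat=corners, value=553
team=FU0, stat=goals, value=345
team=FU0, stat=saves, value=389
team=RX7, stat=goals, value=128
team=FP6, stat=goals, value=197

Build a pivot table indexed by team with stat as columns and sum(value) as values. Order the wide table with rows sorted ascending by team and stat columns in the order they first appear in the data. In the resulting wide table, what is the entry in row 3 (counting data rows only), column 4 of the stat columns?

2186

With rows sorted ascending by team, row 3 is team=JT1. stat columns in first-appearance order: corners, goals, saves, assists; column 4 is assists.
Long rows with team=JT1, stat=assists: 325 + 973 + 888 = 2186.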